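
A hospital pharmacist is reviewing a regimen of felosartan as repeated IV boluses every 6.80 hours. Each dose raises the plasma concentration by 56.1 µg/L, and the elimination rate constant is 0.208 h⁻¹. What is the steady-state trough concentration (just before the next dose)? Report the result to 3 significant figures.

Fraction remaining after one interval: e^(−kτ) = e^(−0.2080 × 6.80) = 0.2431
R = 1 / (1 − 0.2431) = 1.321
Css,max = 56.1 × 1.321 = 74.12 µg/L
Css,min = Css,max × e^(−kτ) = 74.12 × 0.2431 ≈ 18.0 µg/L

18.0 µg/L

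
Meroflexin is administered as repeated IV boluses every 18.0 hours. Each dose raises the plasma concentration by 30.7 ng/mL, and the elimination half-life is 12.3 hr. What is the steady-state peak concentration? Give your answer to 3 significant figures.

48.2 ng/mL

k = ln 2 / 12.3 = 0.05635 hr⁻¹
Fraction remaining after one interval: e^(−kτ) = e^(−0.05635 × 18.0) = 0.3626
R = 1 / (1 − 0.3626) = 1.569
Css,max = 30.7 × 1.569 ≈ 48.2 ng/mL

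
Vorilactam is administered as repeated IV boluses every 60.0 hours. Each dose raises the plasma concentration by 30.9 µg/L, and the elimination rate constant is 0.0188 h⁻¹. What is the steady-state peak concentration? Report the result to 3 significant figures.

Fraction remaining after one interval: e^(−kτ) = e^(−0.01880 × 60.0) = 0.3237
R = 1 / (1 − 0.3237) = 1.479
Css,max = 30.9 × 1.479 ≈ 45.7 µg/L

45.7 µg/L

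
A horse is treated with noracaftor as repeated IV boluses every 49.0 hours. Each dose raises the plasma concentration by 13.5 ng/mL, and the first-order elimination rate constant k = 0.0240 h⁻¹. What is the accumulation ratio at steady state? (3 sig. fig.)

1.45

Fraction remaining after one interval: e^(−kτ) = e^(−0.02400 × 49.0) = 0.3085
R = 1 / (1 − 0.3085) = 1 / 0.6915 ≈ 1.45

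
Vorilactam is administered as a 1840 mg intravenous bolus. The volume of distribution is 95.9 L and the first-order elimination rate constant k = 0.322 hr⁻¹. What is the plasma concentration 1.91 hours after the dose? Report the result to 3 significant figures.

C₀ = dose / V = 1840 / 95.9 = 19.19 µg/mL
C(t) = C₀ e^(−kt) = 19.19 × e^(−0.3220 × 1.91) = 19.19 × e^(−0.6150) = 19.19 × 0.5406 ≈ 10.4 µg/mL

10.4 µg/mL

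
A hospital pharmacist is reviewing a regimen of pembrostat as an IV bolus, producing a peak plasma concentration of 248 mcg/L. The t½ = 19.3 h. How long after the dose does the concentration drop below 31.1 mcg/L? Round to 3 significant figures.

57.8 hours

k = ln 2 / 19.3 = 0.03591 h⁻¹
C(t) = C₀ e^(−kt)  ⇒  t = ln(C₀/C) / k
t = ln(248/31.1) / 0.03591 = 2.076 / 0.03591 ≈ 57.8 hours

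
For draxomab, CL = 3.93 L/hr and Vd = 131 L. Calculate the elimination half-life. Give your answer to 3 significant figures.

23.1 hours

k = CL / V = 3.93 / 131 = 0.03000 hr⁻¹
t½ = ln 2 / k = ln 2 / 0.03000 ≈ 23.1 hours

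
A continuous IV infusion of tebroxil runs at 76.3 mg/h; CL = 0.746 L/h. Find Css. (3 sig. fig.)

Css = infusion rate / CL = 76.3 / 0.746 ≈ 102 µg/mL

102 µg/mL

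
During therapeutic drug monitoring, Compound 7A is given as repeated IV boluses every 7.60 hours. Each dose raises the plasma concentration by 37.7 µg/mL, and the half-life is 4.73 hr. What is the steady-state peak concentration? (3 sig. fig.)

k = ln 2 / 4.73 = 0.1465 hr⁻¹
Fraction remaining after one interval: e^(−kτ) = e^(−0.1465 × 7.60) = 0.3283
R = 1 / (1 − 0.3283) = 1.489
Css,max = 37.7 × 1.489 ≈ 56.1 µg/mL

56.1 µg/mL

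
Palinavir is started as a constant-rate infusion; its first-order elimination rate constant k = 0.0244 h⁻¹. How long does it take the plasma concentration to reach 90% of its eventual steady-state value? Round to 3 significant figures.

94.4 hours

f = 1 − e^(−kt)  ⇒  t = −ln(1 − f) / k
t = −ln(1 − 0.9) / 0.02440 = 2.303 / 0.02440 ≈ 94.4 hours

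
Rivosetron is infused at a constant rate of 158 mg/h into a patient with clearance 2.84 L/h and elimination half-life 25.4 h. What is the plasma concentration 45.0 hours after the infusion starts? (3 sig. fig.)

Css = rate / CL = 158 / 2.84 = 55.63 mg/L
k = ln 2 / 25.4 = 0.02729 h⁻¹
C(t) = Css (1 − e^(−kt)) = 55.63 × (1 − e^(−1.228)) = 55.63 × 0.7071 ≈ 39.3 mg/L

39.3 mg/L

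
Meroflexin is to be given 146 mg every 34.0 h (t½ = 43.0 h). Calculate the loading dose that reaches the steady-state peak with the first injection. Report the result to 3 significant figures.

k = ln 2 / 43.0 = 0.01612 h⁻¹
Accumulation ratio R = 1 / (1 − e^(−kτ)) = 1 / (1 − e^(−0.01612×34.0)) = 1 / (1 − 0.5781) = 2.370
Loading dose = maintenance dose × R = 146 × 2.370 ≈ 346 mg

346 mg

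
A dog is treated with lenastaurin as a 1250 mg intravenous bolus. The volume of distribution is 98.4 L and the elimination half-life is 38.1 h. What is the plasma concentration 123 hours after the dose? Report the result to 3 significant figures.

1.36 mg/L

C₀ = dose / V = 1250 / 98.4 = 12.70 mg/L
k = ln 2 / 38.1 = 0.01819 h⁻¹
C(t) = C₀ e^(−kt) = 12.70 × e^(−0.01819 × 123) = 12.70 × e^(−2.238) = 12.70 × 0.1067 ≈ 1.36 mg/L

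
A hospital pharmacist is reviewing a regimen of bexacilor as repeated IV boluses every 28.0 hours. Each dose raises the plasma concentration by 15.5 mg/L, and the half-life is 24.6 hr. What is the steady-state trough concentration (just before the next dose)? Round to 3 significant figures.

12.9 mg/L

k = ln 2 / 24.6 = 0.02818 hr⁻¹
Fraction remaining after one interval: e^(−kτ) = e^(−0.02818 × 28.0) = 0.4543
R = 1 / (1 − 0.4543) = 1.833
Css,max = 15.5 × 1.833 = 28.41 mg/L
Css,min = Css,max × e^(−kτ) = 28.41 × 0.4543 ≈ 12.9 mg/L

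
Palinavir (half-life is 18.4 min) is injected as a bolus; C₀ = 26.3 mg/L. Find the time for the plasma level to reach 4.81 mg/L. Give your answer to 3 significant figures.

45.1 minutes

k = ln 2 / 18.4 = 0.03767 min⁻¹
C(t) = C₀ e^(−kt)  ⇒  t = ln(C₀/C) / k
t = ln(26.3/4.81) / 0.03767 = 1.699 / 0.03767 ≈ 45.1 minutes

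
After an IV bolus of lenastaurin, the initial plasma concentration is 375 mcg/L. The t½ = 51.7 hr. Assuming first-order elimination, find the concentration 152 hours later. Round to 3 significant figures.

48.9 mcg/L

k = ln 2 / 51.7 = 0.01341 hr⁻¹
C(t) = C₀ e^(−kt) = 375 × e^(−0.01341 × 152) = 375 × e^(−2.038) = 375 × 0.1303 ≈ 48.9 mcg/L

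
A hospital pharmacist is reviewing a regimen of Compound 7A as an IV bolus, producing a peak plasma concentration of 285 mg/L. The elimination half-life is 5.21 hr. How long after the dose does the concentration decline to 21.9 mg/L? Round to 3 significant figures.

k = ln 2 / 5.21 = 0.1330 hr⁻¹
C(t) = C₀ e^(−kt)  ⇒  t = ln(C₀/C) / k
t = ln(285/21.9) / 0.1330 = 2.566 / 0.1330 ≈ 19.3 hours

19.3 hours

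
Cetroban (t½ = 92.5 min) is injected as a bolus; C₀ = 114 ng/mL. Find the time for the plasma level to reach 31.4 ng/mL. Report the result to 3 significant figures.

172 minutes

k = ln 2 / 92.5 = 0.007493 min⁻¹
C(t) = C₀ e^(−kt)  ⇒  t = ln(C₀/C) / k
t = ln(114/31.4) / 0.007493 = 1.289 / 0.007493 ≈ 172 minutes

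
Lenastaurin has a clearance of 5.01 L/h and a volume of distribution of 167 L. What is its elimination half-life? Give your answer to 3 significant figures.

k = CL / V = 5.01 / 167 = 0.03000 h⁻¹
t½ = ln 2 / k = ln 2 / 0.03000 ≈ 23.1 hours

23.1 hours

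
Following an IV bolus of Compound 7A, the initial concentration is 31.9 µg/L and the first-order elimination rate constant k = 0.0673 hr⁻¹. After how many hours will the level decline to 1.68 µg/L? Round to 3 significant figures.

43.7 hours

C(t) = C₀ e^(−kt)  ⇒  t = ln(C₀/C) / k
t = ln(31.9/1.68) / 0.06730 = 2.944 / 0.06730 ≈ 43.7 hours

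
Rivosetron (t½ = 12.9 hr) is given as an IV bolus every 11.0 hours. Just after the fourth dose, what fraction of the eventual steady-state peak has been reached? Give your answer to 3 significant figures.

k = ln 2 / 12.9 = 0.05373 hr⁻¹
f_n = 1 − e^(−nkτ) = 1 − e^(−4 × 0.05373 × 11.0) = 1 − e^(−2.364) = 1 − 0.09402 ≈ 0.906

0.906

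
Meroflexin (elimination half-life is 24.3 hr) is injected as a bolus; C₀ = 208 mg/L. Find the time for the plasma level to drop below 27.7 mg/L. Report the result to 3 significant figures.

k = ln 2 / 24.3 = 0.02852 hr⁻¹
C(t) = C₀ e^(−kt)  ⇒  t = ln(C₀/C) / k
t = ln(208/27.7) / 0.02852 = 2.016 / 0.02852 ≈ 70.7 hours

70.7 hours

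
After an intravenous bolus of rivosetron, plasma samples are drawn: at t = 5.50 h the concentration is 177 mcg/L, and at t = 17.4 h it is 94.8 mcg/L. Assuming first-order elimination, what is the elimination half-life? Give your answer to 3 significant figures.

13.2 hours

k = ln(C₁/C₂) / (t₂ − t₁) = ln(177/94.8) / (17.4 − 5.50)
  = 0.6244 / 11.90 = 0.05247 h⁻¹
t½ = ln 2 / k = ln 2 / 0.05247 ≈ 13.2 hours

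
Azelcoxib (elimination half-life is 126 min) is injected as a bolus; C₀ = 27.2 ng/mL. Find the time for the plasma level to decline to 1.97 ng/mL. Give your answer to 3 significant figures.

477 minutes

k = ln 2 / 126 = 0.005501 min⁻¹
C(t) = C₀ e^(−kt)  ⇒  t = ln(C₀/C) / k
t = ln(27.2/1.97) / 0.005501 = 2.625 / 0.005501 ≈ 477 minutes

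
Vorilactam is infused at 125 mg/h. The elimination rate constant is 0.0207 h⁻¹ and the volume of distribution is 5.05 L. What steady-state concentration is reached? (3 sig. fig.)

1200 mg/L

CL = k · V = 0.0207 × 5.05 = 0.1045 L/h
Css = rate / CL = 125 / 0.1045 ≈ 1200 mg/L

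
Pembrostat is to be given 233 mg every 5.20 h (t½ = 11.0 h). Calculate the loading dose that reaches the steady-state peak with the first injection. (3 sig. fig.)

k = ln 2 / 11.0 = 0.06301 h⁻¹
Accumulation ratio R = 1 / (1 − e^(−kτ)) = 1 / (1 − e^(−0.06301×5.20)) = 1 / (1 − 0.7206) = 3.579
Loading dose = maintenance dose × R = 233 × 3.579 ≈ 834 mg

834 mg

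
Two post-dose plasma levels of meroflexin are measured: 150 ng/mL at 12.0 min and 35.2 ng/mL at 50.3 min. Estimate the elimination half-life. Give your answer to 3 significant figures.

18.3 minutes

k = ln(C₁/C₂) / (t₂ − t₁) = ln(150/35.2) / (50.3 − 12.0)
  = 1.450 / 38.30 = 0.03785 min⁻¹
t½ = ln 2 / k = ln 2 / 0.03785 ≈ 18.3 minutes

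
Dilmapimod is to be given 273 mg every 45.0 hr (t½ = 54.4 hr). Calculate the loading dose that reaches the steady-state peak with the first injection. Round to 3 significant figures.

626 mg

k = ln 2 / 54.4 = 0.01274 hr⁻¹
Accumulation ratio R = 1 / (1 − e^(−kτ)) = 1 / (1 − e^(−0.01274×45.0)) = 1 / (1 − 0.5636) = 2.292
Loading dose = maintenance dose × R = 273 × 2.292 ≈ 626 mg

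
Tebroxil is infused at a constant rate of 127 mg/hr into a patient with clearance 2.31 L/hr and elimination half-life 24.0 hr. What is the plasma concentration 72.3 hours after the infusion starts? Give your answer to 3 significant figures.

Css = rate / CL = 127 / 2.31 = 54.98 mg/L
k = ln 2 / 24.0 = 0.02888 hr⁻¹
C(t) = Css (1 − e^(−kt)) = 54.98 × (1 − e^(−2.088)) = 54.98 × 0.8761 ≈ 48.2 mg/L

48.2 mg/L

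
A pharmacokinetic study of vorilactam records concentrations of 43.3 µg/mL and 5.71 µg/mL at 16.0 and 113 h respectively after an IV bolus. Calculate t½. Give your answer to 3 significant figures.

33.2 hours

k = ln(C₁/C₂) / (t₂ − t₁) = ln(43.3/5.71) / (113 − 16.0)
  = 2.026 / 97.00 = 0.02089 h⁻¹
t½ = ln 2 / k = ln 2 / 0.02089 ≈ 33.2 hours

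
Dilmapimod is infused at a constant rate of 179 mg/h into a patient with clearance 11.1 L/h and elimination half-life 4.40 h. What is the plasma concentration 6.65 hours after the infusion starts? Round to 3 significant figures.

10.5 mg/L

Css = rate / CL = 179 / 11.1 = 16.13 mg/L
k = ln 2 / 4.40 = 0.1575 h⁻¹
C(t) = Css (1 − e^(−kt)) = 16.13 × (1 − e^(−1.048)) = 16.13 × 0.6492 ≈ 10.5 mg/L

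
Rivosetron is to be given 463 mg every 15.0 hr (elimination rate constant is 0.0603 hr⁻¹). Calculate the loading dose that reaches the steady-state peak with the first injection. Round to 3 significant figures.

Accumulation ratio R = 1 / (1 − e^(−kτ)) = 1 / (1 − e^(−0.06030×15.0)) = 1 / (1 − 0.4047) = 1.680
Loading dose = maintenance dose × R = 463 × 1.680 ≈ 778 mg

778 mg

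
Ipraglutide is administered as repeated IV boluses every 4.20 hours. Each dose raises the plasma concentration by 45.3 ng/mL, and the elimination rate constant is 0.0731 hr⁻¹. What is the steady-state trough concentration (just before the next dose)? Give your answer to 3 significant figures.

Fraction remaining after one interval: e^(−kτ) = e^(−0.07310 × 4.20) = 0.7356
R = 1 / (1 − 0.7356) = 3.783
Css,max = 45.3 × 3.783 = 171.4 ng/mL
Css,min = Css,max × e^(−kτ) = 171.4 × 0.7356 ≈ 126 ng/mL

126 ng/mL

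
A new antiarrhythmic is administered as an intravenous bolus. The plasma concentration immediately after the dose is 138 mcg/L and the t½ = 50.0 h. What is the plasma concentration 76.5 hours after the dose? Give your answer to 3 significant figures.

47.8 mcg/L

k = ln 2 / 50.0 = 0.01386 h⁻¹
C(t) = C₀ e^(−kt) = 138 × e^(−0.01386 × 76.5) = 138 × e^(−1.061) = 138 × 0.3463 ≈ 47.8 mcg/L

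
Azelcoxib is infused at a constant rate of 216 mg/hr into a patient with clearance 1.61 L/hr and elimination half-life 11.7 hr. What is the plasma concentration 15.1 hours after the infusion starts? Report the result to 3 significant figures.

Css = rate / CL = 216 / 1.61 = 134.2 mg/L
k = ln 2 / 11.7 = 0.05924 hr⁻¹
C(t) = Css (1 − e^(−kt)) = 134.2 × (1 − e^(−0.8946)) = 134.2 × 0.5912 ≈ 79.3 mg/L

79.3 mg/L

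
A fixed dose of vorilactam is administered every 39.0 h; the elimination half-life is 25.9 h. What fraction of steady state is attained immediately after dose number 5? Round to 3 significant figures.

k = ln 2 / 25.9 = 0.02676 h⁻¹
f_n = 1 − e^(−nkτ) = 1 − e^(−5 × 0.02676 × 39.0) = 1 − e^(−5.219) = 1 − 0.005414 ≈ 0.995

0.995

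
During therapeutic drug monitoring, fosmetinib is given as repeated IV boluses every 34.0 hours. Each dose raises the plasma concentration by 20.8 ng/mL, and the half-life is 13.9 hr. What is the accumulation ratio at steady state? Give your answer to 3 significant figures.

1.22

k = ln 2 / 13.9 = 0.04987 hr⁻¹
Fraction remaining after one interval: e^(−kτ) = e^(−0.04987 × 34.0) = 0.1835
R = 1 / (1 − 0.1835) = 1 / 0.8165 ≈ 1.22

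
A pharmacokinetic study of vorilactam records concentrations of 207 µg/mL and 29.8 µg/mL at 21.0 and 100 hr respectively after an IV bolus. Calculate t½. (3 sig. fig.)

28.3 hours

k = ln(C₁/C₂) / (t₂ − t₁) = ln(207/29.8) / (100 − 21.0)
  = 1.938 / 79.00 = 0.02453 hr⁻¹
t½ = ln 2 / k = ln 2 / 0.02453 ≈ 28.3 hours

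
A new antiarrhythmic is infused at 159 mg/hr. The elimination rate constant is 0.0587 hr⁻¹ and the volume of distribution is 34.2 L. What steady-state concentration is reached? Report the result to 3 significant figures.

79.2 µg/mL

CL = k · V = 0.0587 × 34.2 = 2.008 L/hr
Css = rate / CL = 159 / 2.008 ≈ 79.2 µg/mL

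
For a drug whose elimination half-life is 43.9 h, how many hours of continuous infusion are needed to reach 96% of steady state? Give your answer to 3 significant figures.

204 hours

k = ln 2 / 43.9 = 0.01579 h⁻¹
f = 1 − e^(−kt)  ⇒  t = −ln(1 − f) / k
t = −ln(1 − 0.96) / 0.01579 = 3.219 / 0.01579 ≈ 204 hours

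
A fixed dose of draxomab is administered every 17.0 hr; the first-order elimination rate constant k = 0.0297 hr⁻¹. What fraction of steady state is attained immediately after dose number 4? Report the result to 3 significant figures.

f_n = 1 − e^(−nkτ) = 1 − e^(−4 × 0.02970 × 17.0) = 1 − e^(−2.020) = 1 − 0.1327 ≈ 0.867

0.867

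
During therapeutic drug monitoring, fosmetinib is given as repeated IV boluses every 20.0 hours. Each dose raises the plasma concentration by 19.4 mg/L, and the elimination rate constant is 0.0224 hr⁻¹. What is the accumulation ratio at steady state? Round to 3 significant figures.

2.77

Fraction remaining after one interval: e^(−kτ) = e^(−0.02240 × 20.0) = 0.6389
R = 1 / (1 − 0.6389) = 1 / 0.3611 ≈ 2.77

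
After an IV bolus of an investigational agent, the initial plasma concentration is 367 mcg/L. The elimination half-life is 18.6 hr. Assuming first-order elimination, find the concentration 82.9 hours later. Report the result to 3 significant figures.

k = ln 2 / 18.6 = 0.03727 hr⁻¹
C(t) = C₀ e^(−kt) = 367 × e^(−0.03727 × 82.9) = 367 × e^(−3.089) = 367 × 0.04553 ≈ 16.7 mcg/L

16.7 mcg/L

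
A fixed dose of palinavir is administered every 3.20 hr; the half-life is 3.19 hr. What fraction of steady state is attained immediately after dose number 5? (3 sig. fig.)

0.969

k = ln 2 / 3.19 = 0.2173 hr⁻¹
f_n = 1 − e^(−nkτ) = 1 − e^(−5 × 0.2173 × 3.20) = 1 − e^(−3.477) = 1 − 0.03091 ≈ 0.969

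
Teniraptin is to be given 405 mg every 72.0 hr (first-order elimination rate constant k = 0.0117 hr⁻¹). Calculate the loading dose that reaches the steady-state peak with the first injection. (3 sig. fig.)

Accumulation ratio R = 1 / (1 − e^(−kτ)) = 1 / (1 − e^(−0.01170×72.0)) = 1 / (1 − 0.4307) = 1.756
Loading dose = maintenance dose × R = 405 × 1.756 ≈ 711 mg

711 mg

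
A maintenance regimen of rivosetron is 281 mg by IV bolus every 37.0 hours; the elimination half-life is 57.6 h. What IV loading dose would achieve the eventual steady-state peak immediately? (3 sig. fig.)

782 mg

k = ln 2 / 57.6 = 0.01203 h⁻¹
Accumulation ratio R = 1 / (1 − e^(−kτ)) = 1 / (1 − e^(−0.01203×37.0)) = 1 / (1 − 0.6407) = 2.783
Loading dose = maintenance dose × R = 281 × 2.783 ≈ 782 mg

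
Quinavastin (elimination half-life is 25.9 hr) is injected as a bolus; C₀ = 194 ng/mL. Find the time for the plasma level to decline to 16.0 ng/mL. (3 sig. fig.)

93.2 hours

k = ln 2 / 25.9 = 0.02676 hr⁻¹
C(t) = C₀ e^(−kt)  ⇒  t = ln(C₀/C) / k
t = ln(194/16.0) / 0.02676 = 2.495 / 0.02676 ≈ 93.2 hours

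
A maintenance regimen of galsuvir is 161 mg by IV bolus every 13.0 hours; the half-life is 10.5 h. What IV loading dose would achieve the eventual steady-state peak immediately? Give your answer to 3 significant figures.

k = ln 2 / 10.5 = 0.06601 h⁻¹
Accumulation ratio R = 1 / (1 − e^(−kτ)) = 1 / (1 − e^(−0.06601×13.0)) = 1 / (1 − 0.4239) = 1.736
Loading dose = maintenance dose × R = 161 × 1.736 ≈ 279 mg

279 mg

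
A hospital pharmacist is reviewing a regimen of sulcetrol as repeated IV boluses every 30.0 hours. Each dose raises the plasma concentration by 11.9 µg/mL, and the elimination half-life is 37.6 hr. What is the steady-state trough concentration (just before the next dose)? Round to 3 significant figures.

16.1 µg/mL

k = ln 2 / 37.6 = 0.01843 hr⁻¹
Fraction remaining after one interval: e^(−kτ) = e^(−0.01843 × 30.0) = 0.5752
R = 1 / (1 − 0.5752) = 2.354
Css,max = 11.9 × 2.354 = 28.01 µg/mL
Css,min = Css,max × e^(−kτ) = 28.01 × 0.5752 ≈ 16.1 µg/mL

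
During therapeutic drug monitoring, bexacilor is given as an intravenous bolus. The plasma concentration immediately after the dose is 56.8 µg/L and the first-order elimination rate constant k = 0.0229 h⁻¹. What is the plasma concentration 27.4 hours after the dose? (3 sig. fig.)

C(t) = C₀ e^(−kt) = 56.8 × e^(−0.02290 × 27.4) = 56.8 × e^(−0.6275) = 56.8 × 0.5339 ≈ 30.3 µg/L

30.3 µg/L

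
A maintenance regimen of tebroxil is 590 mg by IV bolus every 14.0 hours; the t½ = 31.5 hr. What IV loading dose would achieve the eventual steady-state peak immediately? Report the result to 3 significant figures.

2230 mg

k = ln 2 / 31.5 = 0.02200 hr⁻¹
Accumulation ratio R = 1 / (1 − e^(−kτ)) = 1 / (1 − e^(−0.02200×14.0)) = 1 / (1 − 0.7349) = 3.772
Loading dose = maintenance dose × R = 590 × 3.772 ≈ 2230 mg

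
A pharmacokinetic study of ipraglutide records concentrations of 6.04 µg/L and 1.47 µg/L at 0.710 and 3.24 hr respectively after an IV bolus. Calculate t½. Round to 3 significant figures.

k = ln(C₁/C₂) / (t₂ − t₁) = ln(6.04/1.47) / (3.24 − 0.710)
  = 1.413 / 2.530 = 0.5586 hr⁻¹
t½ = ln 2 / k = ln 2 / 0.5586 ≈ 1.24 hours

1.24 hours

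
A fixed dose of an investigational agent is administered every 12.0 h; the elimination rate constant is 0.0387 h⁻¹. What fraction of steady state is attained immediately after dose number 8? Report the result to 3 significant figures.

f_n = 1 − e^(−nkτ) = 1 − e^(−8 × 0.03870 × 12.0) = 1 − e^(−3.715) = 1 − 0.02435 ≈ 0.976

0.976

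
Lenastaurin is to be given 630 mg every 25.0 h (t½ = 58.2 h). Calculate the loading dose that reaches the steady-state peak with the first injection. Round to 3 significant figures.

k = ln 2 / 58.2 = 0.01191 h⁻¹
Accumulation ratio R = 1 / (1 − e^(−kτ)) = 1 / (1 − e^(−0.01191×25.0)) = 1 / (1 − 0.7425) = 3.883
Loading dose = maintenance dose × R = 630 × 3.883 ≈ 2450 mg

2450 mg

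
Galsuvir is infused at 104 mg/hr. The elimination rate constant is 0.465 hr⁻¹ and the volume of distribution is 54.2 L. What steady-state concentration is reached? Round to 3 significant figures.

4.13 mg/L

CL = k · V = 0.465 × 54.2 = 25.20 L/hr
Css = rate / CL = 104 / 25.20 ≈ 4.13 mg/L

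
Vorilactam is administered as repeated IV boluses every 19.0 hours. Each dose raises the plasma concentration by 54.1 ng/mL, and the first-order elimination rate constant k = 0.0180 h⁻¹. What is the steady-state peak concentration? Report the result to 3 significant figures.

187 ng/mL

Fraction remaining after one interval: e^(−kτ) = e^(−0.01800 × 19.0) = 0.7103
R = 1 / (1 − 0.7103) = 3.452
Css,max = 54.1 × 3.452 ≈ 187 ng/mL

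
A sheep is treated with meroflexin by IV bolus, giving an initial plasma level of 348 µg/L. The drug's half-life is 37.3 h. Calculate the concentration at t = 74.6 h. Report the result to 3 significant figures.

k = ln 2 / 37.3 = 0.01858 h⁻¹
74.6 h is 2.000 half-lives, so C = 348 × (1/2)^2.000 = 348 × 0.2500 ≈ 87.0 µg/L

87.0 µg/L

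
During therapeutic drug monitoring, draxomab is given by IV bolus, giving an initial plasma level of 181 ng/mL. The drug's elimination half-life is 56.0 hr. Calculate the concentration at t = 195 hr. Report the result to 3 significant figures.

k = ln 2 / 56.0 = 0.01238 hr⁻¹
195 hr is 3.482 half-lives, so C = 181 × (1/2)^3.482 = 181 × 0.08949 ≈ 16.2 ng/mL

16.2 ng/mL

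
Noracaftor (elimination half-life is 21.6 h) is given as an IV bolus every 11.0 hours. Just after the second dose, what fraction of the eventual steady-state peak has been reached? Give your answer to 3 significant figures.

0.506

k = ln 2 / 21.6 = 0.03209 h⁻¹
f_n = 1 − e^(−nkτ) = 1 − e^(−2 × 0.03209 × 11.0) = 1 − e^(−0.7060) = 1 − 0.4936 ≈ 0.506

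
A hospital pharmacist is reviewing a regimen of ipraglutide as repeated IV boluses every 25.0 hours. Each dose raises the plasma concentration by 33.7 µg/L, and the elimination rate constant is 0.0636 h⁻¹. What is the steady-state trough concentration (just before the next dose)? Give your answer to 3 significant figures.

8.63 µg/L

Fraction remaining after one interval: e^(−kτ) = e^(−0.06360 × 25.0) = 0.2039
R = 1 / (1 − 0.2039) = 1.256
Css,max = 33.7 × 1.256 = 42.33 µg/L
Css,min = Css,max × e^(−kτ) = 42.33 × 0.2039 ≈ 8.63 µg/L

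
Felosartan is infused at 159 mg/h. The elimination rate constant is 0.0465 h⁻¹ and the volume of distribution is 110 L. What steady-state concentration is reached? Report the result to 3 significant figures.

CL = k · V = 0.0465 × 110 = 5.115 L/h
Css = rate / CL = 159 / 5.115 ≈ 31.1 µg/mL

31.1 µg/mL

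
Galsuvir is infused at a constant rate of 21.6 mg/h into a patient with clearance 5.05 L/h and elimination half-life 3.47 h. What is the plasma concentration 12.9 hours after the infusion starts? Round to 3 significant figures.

3.95 µg/mL

Css = rate / CL = 21.6 / 5.05 = 4.277 µg/mL
k = ln 2 / 3.47 = 0.1998 h⁻¹
C(t) = Css (1 − e^(−kt)) = 4.277 × (1 − e^(−2.577)) = 4.277 × 0.9240 ≈ 3.95 µg/mL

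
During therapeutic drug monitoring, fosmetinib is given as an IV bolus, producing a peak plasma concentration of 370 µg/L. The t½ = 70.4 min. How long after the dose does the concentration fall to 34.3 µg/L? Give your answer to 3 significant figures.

k = ln 2 / 70.4 = 0.009846 min⁻¹
C(t) = C₀ e^(−kt)  ⇒  t = ln(C₀/C) / k
t = ln(370/34.3) / 0.009846 = 2.378 / 0.009846 ≈ 242 minutes

242 minutes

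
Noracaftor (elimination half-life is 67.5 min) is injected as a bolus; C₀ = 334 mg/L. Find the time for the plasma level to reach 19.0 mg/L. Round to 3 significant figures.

k = ln 2 / 67.5 = 0.01027 min⁻¹
C(t) = C₀ e^(−kt)  ⇒  t = ln(C₀/C) / k
t = ln(334/19.0) / 0.01027 = 2.867 / 0.01027 ≈ 279 minutes

279 minutes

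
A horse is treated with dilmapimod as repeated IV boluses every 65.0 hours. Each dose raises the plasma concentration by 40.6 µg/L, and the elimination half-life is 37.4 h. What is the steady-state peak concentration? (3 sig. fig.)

k = ln 2 / 37.4 = 0.01853 h⁻¹
Fraction remaining after one interval: e^(−kτ) = e^(−0.01853 × 65.0) = 0.2998
R = 1 / (1 − 0.2998) = 1.428
Css,max = 40.6 × 1.428 ≈ 58.0 µg/L

58.0 µg/L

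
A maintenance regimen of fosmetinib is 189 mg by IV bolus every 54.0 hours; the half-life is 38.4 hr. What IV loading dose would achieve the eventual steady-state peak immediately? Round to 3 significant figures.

304 mg

k = ln 2 / 38.4 = 0.01805 hr⁻¹
Accumulation ratio R = 1 / (1 − e^(−kτ)) = 1 / (1 − e^(−0.01805×54.0)) = 1 / (1 − 0.3773) = 1.606
Loading dose = maintenance dose × R = 189 × 1.606 ≈ 304 mg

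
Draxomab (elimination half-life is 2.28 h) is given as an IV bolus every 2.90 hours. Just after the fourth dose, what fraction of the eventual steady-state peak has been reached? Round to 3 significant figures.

0.971

k = ln 2 / 2.28 = 0.3040 h⁻¹
f_n = 1 − e^(−nkτ) = 1 − e^(−4 × 0.3040 × 2.90) = 1 − e^(−3.527) = 1 − 0.02941 ≈ 0.971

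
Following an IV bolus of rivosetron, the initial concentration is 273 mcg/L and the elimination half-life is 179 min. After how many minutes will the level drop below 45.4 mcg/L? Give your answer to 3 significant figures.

463 minutes

k = ln 2 / 179 = 0.003872 min⁻¹
C(t) = C₀ e^(−kt)  ⇒  t = ln(C₀/C) / k
t = ln(273/45.4) / 0.003872 = 1.794 / 0.003872 ≈ 463 minutes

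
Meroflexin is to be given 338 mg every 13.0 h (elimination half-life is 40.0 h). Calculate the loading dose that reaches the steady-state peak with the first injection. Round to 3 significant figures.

1680 mg

k = ln 2 / 40.0 = 0.01733 h⁻¹
Accumulation ratio R = 1 / (1 − e^(−kτ)) = 1 / (1 − e^(−0.01733×13.0)) = 1 / (1 − 0.7983) = 4.958
Loading dose = maintenance dose × R = 338 × 4.958 ≈ 1680 mg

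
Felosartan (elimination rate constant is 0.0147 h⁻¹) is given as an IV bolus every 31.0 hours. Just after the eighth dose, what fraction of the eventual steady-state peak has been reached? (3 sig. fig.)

f_n = 1 − e^(−nkτ) = 1 − e^(−8 × 0.01470 × 31.0) = 1 − e^(−3.646) = 1 − 0.02611 ≈ 0.974

0.974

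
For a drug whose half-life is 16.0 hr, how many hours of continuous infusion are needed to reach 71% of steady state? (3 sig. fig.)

28.6 hours

k = ln 2 / 16.0 = 0.04332 hr⁻¹
f = 1 − e^(−kt)  ⇒  t = −ln(1 − f) / k
t = −ln(1 − 0.71) / 0.04332 = 1.238 / 0.04332 ≈ 28.6 hours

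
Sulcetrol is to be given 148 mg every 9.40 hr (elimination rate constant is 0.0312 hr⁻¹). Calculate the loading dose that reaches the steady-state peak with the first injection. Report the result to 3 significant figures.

Accumulation ratio R = 1 / (1 − e^(−kτ)) = 1 / (1 − e^(−0.03120×9.40)) = 1 / (1 − 0.7458) = 3.934
Loading dose = maintenance dose × R = 148 × 3.934 ≈ 582 mg

582 mg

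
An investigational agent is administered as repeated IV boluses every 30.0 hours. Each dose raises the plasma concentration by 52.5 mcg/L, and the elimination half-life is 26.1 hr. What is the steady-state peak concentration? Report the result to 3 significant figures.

k = ln 2 / 26.1 = 0.02656 hr⁻¹
Fraction remaining after one interval: e^(−kτ) = e^(−0.02656 × 30.0) = 0.4508
R = 1 / (1 − 0.4508) = 1.821
Css,max = 52.5 × 1.821 ≈ 95.6 mcg/L

95.6 mcg/L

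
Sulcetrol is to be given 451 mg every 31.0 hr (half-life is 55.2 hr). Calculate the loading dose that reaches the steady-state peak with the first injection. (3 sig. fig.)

k = ln 2 / 55.2 = 0.01256 hr⁻¹
Accumulation ratio R = 1 / (1 − e^(−kτ)) = 1 / (1 − e^(−0.01256×31.0)) = 1 / (1 − 0.6776) = 3.101
Loading dose = maintenance dose × R = 451 × 3.101 ≈ 1400 mg

1400 mg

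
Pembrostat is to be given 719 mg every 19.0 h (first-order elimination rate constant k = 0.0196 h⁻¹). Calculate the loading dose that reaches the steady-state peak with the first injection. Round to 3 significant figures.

Accumulation ratio R = 1 / (1 − e^(−kτ)) = 1 / (1 − e^(−0.01960×19.0)) = 1 / (1 − 0.6891) = 3.216
Loading dose = maintenance dose × R = 719 × 3.216 ≈ 2310 mg

2310 mg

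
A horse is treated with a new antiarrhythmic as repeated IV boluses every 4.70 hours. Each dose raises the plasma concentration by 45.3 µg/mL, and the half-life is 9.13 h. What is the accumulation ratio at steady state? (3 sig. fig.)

k = ln 2 / 9.13 = 0.07592 h⁻¹
Fraction remaining after one interval: e^(−kτ) = e^(−0.07592 × 4.70) = 0.6999
R = 1 / (1 − 0.6999) = 1 / 0.3001 ≈ 3.33

3.33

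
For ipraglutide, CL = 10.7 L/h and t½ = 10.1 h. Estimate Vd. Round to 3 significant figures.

k = ln 2 / t½ = ln 2 / 10.1 = 0.06863 h⁻¹
V = CL / k = 10.7 / 0.06863 ≈ 156 L

156 L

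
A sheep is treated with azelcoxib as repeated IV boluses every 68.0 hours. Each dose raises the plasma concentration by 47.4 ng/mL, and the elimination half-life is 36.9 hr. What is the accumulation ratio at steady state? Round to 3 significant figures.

1.39

k = ln 2 / 36.9 = 0.01878 hr⁻¹
Fraction remaining after one interval: e^(−kτ) = e^(−0.01878 × 68.0) = 0.2788
R = 1 / (1 − 0.2788) = 1 / 0.7212 ≈ 1.39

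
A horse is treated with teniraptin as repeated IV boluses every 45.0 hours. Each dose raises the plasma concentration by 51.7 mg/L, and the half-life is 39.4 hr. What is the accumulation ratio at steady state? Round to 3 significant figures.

1.83

k = ln 2 / 39.4 = 0.01759 hr⁻¹
Fraction remaining after one interval: e^(−kτ) = e^(−0.01759 × 45.0) = 0.4531
R = 1 / (1 − 0.4531) = 1 / 0.5469 ≈ 1.83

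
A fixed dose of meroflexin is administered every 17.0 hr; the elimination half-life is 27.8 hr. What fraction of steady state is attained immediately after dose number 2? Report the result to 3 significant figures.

0.572

k = ln 2 / 27.8 = 0.02493 hr⁻¹
f_n = 1 − e^(−nkτ) = 1 − e^(−2 × 0.02493 × 17.0) = 1 − e^(−0.8477) = 1 − 0.4284 ≈ 0.572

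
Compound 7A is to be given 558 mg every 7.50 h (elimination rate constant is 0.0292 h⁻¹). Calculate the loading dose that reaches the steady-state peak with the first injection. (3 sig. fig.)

Accumulation ratio R = 1 / (1 − e^(−kτ)) = 1 / (1 − e^(−0.02920×7.50)) = 1 / (1 − 0.8033) = 5.084
Loading dose = maintenance dose × R = 558 × 5.084 ≈ 2840 mg

2840 mg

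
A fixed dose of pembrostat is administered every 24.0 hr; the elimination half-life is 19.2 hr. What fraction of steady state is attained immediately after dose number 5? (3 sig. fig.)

0.987

k = ln 2 / 19.2 = 0.03610 hr⁻¹
f_n = 1 − e^(−nkτ) = 1 − e^(−5 × 0.03610 × 24.0) = 1 − e^(−4.332) = 1 − 0.01314 ≈ 0.987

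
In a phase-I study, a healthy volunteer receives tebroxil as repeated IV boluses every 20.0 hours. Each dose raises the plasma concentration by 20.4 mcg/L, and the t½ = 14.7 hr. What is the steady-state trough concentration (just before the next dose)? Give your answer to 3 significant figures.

13.0 mcg/L

k = ln 2 / 14.7 = 0.04715 hr⁻¹
Fraction remaining after one interval: e^(−kτ) = e^(−0.04715 × 20.0) = 0.3894
R = 1 / (1 − 0.3894) = 1.638
Css,max = 20.4 × 1.638 = 33.41 mcg/L
Css,min = Css,max × e^(−kτ) = 33.41 × 0.3894 ≈ 13.0 mcg/L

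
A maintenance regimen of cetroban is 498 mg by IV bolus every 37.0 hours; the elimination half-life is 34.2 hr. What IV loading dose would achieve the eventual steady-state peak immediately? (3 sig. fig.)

944 mg

k = ln 2 / 34.2 = 0.02027 hr⁻¹
Accumulation ratio R = 1 / (1 − e^(−kτ)) = 1 / (1 − e^(−0.02027×37.0)) = 1 / (1 − 0.4724) = 1.895
Loading dose = maintenance dose × R = 498 × 1.895 ≈ 944 mg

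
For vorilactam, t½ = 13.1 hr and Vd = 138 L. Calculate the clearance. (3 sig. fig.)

k = ln 2 / t½ = ln 2 / 13.1 = 0.05291 hr⁻¹
CL = k · V = 0.05291 × 138 ≈ 7.30 L/hr

7.30 L/hr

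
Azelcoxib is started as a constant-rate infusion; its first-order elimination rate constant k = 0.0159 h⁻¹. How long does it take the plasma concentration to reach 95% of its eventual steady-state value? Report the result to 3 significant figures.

f = 1 − e^(−kt)  ⇒  t = −ln(1 − f) / k
t = −ln(1 − 0.95) / 0.01590 = 2.996 / 0.01590 ≈ 188 hours

188 hours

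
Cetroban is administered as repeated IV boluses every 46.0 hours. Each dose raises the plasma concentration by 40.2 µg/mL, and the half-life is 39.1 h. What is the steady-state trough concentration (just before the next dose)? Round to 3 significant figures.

31.9 µg/mL

k = ln 2 / 39.1 = 0.01773 h⁻¹
Fraction remaining after one interval: e^(−kτ) = e^(−0.01773 × 46.0) = 0.4424
R = 1 / (1 − 0.4424) = 1.794
Css,max = 40.2 × 1.794 = 72.10 µg/mL
Css,min = Css,max × e^(−kτ) = 72.10 × 0.4424 ≈ 31.9 µg/mL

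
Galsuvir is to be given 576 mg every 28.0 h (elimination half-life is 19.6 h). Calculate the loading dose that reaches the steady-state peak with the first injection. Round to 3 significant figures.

916 mg

k = ln 2 / 19.6 = 0.03536 h⁻¹
Accumulation ratio R = 1 / (1 − e^(−kτ)) = 1 / (1 − e^(−0.03536×28.0)) = 1 / (1 − 0.3715) = 1.591
Loading dose = maintenance dose × R = 576 × 1.591 ≈ 916 mg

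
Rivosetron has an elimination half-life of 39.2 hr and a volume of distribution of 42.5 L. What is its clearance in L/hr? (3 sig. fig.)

0.751 L/hr

k = ln 2 / t½ = ln 2 / 39.2 = 0.01768 hr⁻¹
CL = k · V = 0.01768 × 42.5 ≈ 0.751 L/hr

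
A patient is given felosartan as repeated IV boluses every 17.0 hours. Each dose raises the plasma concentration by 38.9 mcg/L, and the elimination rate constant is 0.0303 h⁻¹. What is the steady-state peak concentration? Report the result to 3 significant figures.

96.6 mcg/L

Fraction remaining after one interval: e^(−kτ) = e^(−0.03030 × 17.0) = 0.5974
R = 1 / (1 − 0.5974) = 2.484
Css,max = 38.9 × 2.484 ≈ 96.6 mcg/L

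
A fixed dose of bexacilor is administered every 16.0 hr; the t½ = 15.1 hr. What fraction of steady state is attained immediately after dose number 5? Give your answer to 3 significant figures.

0.975

k = ln 2 / 15.1 = 0.04590 hr⁻¹
f_n = 1 − e^(−nkτ) = 1 − e^(−5 × 0.04590 × 16.0) = 1 − e^(−3.672) = 1 − 0.02542 ≈ 0.975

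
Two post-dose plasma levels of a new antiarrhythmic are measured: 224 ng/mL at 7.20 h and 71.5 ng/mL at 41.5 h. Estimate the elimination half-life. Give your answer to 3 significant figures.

20.8 hours

k = ln(C₁/C₂) / (t₂ − t₁) = ln(224/71.5) / (41.5 − 7.20)
  = 1.142 / 34.30 = 0.03329 h⁻¹
t½ = ln 2 / k = ln 2 / 0.03329 ≈ 20.8 hours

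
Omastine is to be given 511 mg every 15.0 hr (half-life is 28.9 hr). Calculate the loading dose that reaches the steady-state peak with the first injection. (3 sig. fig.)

k = ln 2 / 28.9 = 0.02398 hr⁻¹
Accumulation ratio R = 1 / (1 − e^(−kτ)) = 1 / (1 − e^(−0.02398×15.0)) = 1 / (1 − 0.6978) = 3.310
Loading dose = maintenance dose × R = 511 × 3.310 ≈ 1690 mg

1690 mg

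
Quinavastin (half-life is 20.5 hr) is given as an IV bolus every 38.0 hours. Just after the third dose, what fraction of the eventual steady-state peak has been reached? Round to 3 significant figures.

k = ln 2 / 20.5 = 0.03381 hr⁻¹
f_n = 1 − e^(−nkτ) = 1 − e^(−3 × 0.03381 × 38.0) = 1 − e^(−3.855) = 1 − 0.02118 ≈ 0.979

0.979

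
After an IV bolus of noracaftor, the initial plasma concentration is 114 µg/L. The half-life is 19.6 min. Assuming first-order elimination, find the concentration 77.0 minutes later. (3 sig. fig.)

7.49 µg/L

k = ln 2 / 19.6 = 0.03536 min⁻¹
C(t) = C₀ e^(−kt) = 114 × e^(−0.03536 × 77.0) = 114 × e^(−2.723) = 114 × 0.06567 ≈ 7.49 µg/L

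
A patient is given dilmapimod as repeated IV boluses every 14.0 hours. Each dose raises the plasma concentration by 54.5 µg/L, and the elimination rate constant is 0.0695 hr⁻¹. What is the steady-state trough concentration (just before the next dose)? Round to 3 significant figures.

33.1 µg/L

Fraction remaining after one interval: e^(−kτ) = e^(−0.06950 × 14.0) = 0.3779
R = 1 / (1 − 0.3779) = 1.608
Css,max = 54.5 × 1.608 = 87.61 µg/L
Css,min = Css,max × e^(−kτ) = 87.61 × 0.3779 ≈ 33.1 µg/L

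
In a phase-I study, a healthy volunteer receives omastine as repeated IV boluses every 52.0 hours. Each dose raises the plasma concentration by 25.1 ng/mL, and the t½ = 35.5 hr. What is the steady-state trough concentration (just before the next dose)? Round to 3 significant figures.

14.3 ng/mL

k = ln 2 / 35.5 = 0.01953 hr⁻¹
Fraction remaining after one interval: e^(−kτ) = e^(−0.01953 × 52.0) = 0.3623
R = 1 / (1 − 0.3623) = 1.568
Css,max = 25.1 × 1.568 = 39.36 ng/mL
Css,min = Css,max × e^(−kτ) = 39.36 × 0.3623 ≈ 14.3 ng/mL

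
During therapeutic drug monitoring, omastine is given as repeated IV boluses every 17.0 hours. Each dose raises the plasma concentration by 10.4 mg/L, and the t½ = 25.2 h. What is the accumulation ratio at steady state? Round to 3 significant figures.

2.68

k = ln 2 / 25.2 = 0.02751 h⁻¹
Fraction remaining after one interval: e^(−kτ) = e^(−0.02751 × 17.0) = 0.6265
R = 1 / (1 − 0.6265) = 1 / 0.3735 ≈ 2.68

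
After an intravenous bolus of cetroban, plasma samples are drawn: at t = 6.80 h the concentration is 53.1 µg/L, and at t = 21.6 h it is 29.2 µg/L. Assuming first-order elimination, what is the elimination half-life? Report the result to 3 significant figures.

k = ln(C₁/C₂) / (t₂ − t₁) = ln(53.1/29.2) / (21.6 − 6.80)
  = 0.5980 / 14.80 = 0.04041 h⁻¹
t½ = ln 2 / k = ln 2 / 0.04041 ≈ 17.2 hours

17.2 hours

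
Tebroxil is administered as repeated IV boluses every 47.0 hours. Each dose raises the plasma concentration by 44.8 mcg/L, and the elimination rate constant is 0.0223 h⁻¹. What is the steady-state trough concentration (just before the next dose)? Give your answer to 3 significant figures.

24.2 mcg/L

Fraction remaining after one interval: e^(−kτ) = e^(−0.02230 × 47.0) = 0.3506
R = 1 / (1 − 0.3506) = 1.540
Css,max = 44.8 × 1.540 = 68.99 mcg/L
Css,min = Css,max × e^(−kτ) = 68.99 × 0.3506 ≈ 24.2 mcg/L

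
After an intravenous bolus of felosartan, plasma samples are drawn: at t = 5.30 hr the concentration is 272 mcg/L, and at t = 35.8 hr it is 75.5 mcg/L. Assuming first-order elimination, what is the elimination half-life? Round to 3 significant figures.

k = ln(C₁/C₂) / (t₂ − t₁) = ln(272/75.5) / (35.8 − 5.30)
  = 1.282 / 30.50 = 0.04202 hr⁻¹
t½ = ln 2 / k = ln 2 / 0.04202 ≈ 16.5 hours

16.5 hours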